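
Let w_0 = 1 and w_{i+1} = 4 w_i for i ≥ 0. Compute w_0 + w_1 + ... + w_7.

w_1 = 4*1 = 4
w_2 = 4*4 = 16
w_3 = 4*16 = 64
w_4 = 4*64 = 256
w_5 = 4*256 = 1024
w_6 = 4*1024 = 4096
w_7 = 4*4096 = 16384
Sum = 1 + 4 + 16 + 64 + 256 + 1024 + 4096 + 16384 = 21845

21845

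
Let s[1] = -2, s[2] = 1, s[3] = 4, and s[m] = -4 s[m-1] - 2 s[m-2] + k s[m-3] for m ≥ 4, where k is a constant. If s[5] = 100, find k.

s[4] = -18 - 2k
s[5] = 64 + 9k
So 64 + 9k = 100, giving k = 4.

4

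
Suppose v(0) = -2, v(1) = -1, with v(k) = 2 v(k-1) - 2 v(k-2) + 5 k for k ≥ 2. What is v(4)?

v(2) = 2*(-1) - 2*(-2) + 10 = 12
v(3) = 2*12 - 2*(-1) + 15 = 41
v(4) = 2*41 - 2*12 + 20 = 78

78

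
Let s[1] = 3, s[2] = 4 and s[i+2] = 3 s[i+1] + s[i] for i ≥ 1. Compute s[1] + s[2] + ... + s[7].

2535

s[3] = 3*4 + 3 = 15
s[4] = 3*15 + 4 = 49
s[5] = 3*49 + 15 = 162
s[6] = 3*162 + 49 = 535
s[7] = 3*535 + 162 = 1767
Sum = 3 + 4 + 15 + 49 + 162 + 535 + 1767 = 2535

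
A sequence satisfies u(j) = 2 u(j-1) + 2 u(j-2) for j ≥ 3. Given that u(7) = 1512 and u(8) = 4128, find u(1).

Rearranging, u(j-2) = (u(j) - 2 u(j-1)) / 2.
u(6) = (4128 - 2*1512) / 2 = 1104/2 = 552
u(5) = (1512 - 2*552) / 2 = 408/2 = 204
u(4) = (552 - 2*204) / 2 = 144/2 = 72
u(3) = (204 - 2*72) / 2 = 60/2 = 30
u(2) = (72 - 2*30) / 2 = 12/2 = 6
u(1) = (30 - 2*6) / 2 = 18/2 = 9

9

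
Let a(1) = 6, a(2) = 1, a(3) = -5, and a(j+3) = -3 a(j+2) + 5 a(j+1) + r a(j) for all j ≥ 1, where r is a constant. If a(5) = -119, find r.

a(4) = 20 + 6r
a(5) = -85 - 17r
So -85 - 17r = -119, giving r = 2.

2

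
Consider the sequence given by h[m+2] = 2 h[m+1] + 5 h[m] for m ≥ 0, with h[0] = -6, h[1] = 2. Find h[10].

h[2] = 2(2) + 5(-6) = -26
h[3] = 2(-26) + 5(2) = -42
h[4] = 2(-42) + 5(-26) = -214
h[5] = 2(-214) + 5(-42) = -638
h[6] = 2(-638) + 5(-214) = -2346
h[7] = 2(-2346) + 5(-638) = -7882
h[8] = 2(-7882) + 5(-2346) = -27494
h[9] = 2(-27494) + 5(-7882) = -94398
h[10] = 2(-94398) + 5(-27494) = -326266

-326266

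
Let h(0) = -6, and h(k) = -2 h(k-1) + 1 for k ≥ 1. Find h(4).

h(1) = -2*(-6) + 1 = 13
h(2) = -2*13 + 1 = -25
h(3) = -2*(-25) + 1 = 51
h(4) = -2*51 + 1 = -101

-101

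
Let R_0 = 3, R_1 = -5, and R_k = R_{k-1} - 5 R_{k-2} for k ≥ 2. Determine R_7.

-845

R_2 = (-5) - 5*3 = -20
R_3 = (-20) - 5*(-5) = 5
R_4 = 5 - 5*(-20) = 105
R_5 = 105 - 5*5 = 80
R_6 = 80 - 5*105 = -445
R_7 = (-445) - 5*80 = -845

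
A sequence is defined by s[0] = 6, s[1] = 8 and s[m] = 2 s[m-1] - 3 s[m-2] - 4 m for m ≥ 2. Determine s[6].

174

s[2] = 2(8) - 3(6) - 8 = -10
s[3] = 2(-10) - 3(8) - 12 = -56
s[4] = 2(-56) - 3(-10) - 16 = -98
s[5] = 2(-98) - 3(-56) - 20 = -48
s[6] = 2(-48) - 3(-98) - 24 = 174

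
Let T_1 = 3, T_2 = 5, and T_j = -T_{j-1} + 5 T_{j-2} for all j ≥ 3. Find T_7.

T_3 = -5 + 5·3 = 10
T_4 = -10 + 5·5 = 15
T_5 = -15 + 5·10 = 35
T_6 = -35 + 5·15 = 40
T_7 = -40 + 5·35 = 135

135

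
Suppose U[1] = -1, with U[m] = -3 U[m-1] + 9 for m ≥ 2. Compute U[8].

U[2] = -3·(-1) + 9 = 12
U[3] = -3·12 + 9 = -27
U[4] = -3·(-27) + 9 = 90
U[5] = -3·90 + 9 = -261
U[6] = -3·(-261) + 9 = 792
U[7] = -3·792 + 9 = -2367
U[8] = -3·(-2367) + 9 = 7110

7110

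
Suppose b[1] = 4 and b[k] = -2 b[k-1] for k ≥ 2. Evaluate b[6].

b[2] = -2*4 = -8
b[3] = -2*(-8) = 16
b[4] = -2*16 = -32
b[5] = -2*(-32) = 64
b[6] = -2*64 = -128

-128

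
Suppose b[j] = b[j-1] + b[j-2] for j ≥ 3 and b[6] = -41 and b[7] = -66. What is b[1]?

Rearranging, b[j-2] = b[j] - b[j-1].
b[5] = -66 - (-41) = -25
b[4] = -41 - (-25) = -16
b[3] = -25 - (-16) = -9
b[2] = -16 - (-9) = -7
b[1] = -9 - (-7) = -2

-2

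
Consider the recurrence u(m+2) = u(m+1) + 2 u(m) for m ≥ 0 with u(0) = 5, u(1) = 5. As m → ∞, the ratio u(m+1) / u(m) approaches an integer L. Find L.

2

The characteristic equation is r^2 - r - 2 = 0, which factors as (r - 2)(r + 1) = 0.
So the roots are 2 and -1. Since |2| > |-1| and the coefficient of 2^m is non-zero, the ratio tends to 2.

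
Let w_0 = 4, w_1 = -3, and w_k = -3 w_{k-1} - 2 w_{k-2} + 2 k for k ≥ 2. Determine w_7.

-15

w_2 = -3(-3) - 2(4) + 4 = 5
w_3 = -3(5) - 2(-3) + 6 = -3
w_4 = -3(-3) - 2(5) + 8 = 7
w_5 = -3(7) - 2(-3) + 10 = -5
w_6 = -3(-5) - 2(7) + 12 = 13
w_7 = -3(13) - 2(-5) + 14 = -15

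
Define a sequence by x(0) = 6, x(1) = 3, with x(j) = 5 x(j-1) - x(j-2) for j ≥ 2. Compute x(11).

11650347

x(2) = 5*3 - 6 = 9
x(3) = 5*9 - 3 = 42
x(4) = 5*42 - 9 = 201
x(5) = 5*201 - 42 = 963
x(6) = 5*963 - 201 = 4614
x(7) = 5*4614 - 963 = 22107
x(8) = 5*22107 - 4614 = 105921
x(9) = 5*105921 - 22107 = 507498
x(10) = 5*507498 - 105921 = 2431569
x(11) = 5*2431569 - 507498 = 11650347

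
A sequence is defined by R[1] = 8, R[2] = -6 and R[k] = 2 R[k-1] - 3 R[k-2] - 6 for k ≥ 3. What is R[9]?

-600

R[3] = 2*(-6) - 3*8 - 6 = -42
R[4] = 2*(-42) - 3*(-6) - 6 = -72
R[5] = 2*(-72) - 3*(-42) - 6 = -24
R[6] = 2*(-24) - 3*(-72) - 6 = 162
R[7] = 2*162 - 3*(-24) - 6 = 390
R[8] = 2*390 - 3*162 - 6 = 288
R[9] = 2*288 - 3*390 - 6 = -600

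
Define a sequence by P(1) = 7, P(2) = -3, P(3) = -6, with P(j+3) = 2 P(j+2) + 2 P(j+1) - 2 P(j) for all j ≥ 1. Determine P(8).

-1164

P(4) = 2(-6) + 2(-3) - 2(7) = -32
P(5) = 2(-32) + 2(-6) - 2(-3) = -70
P(6) = 2(-70) + 2(-32) - 2(-6) = -192
P(7) = 2(-192) + 2(-70) - 2(-32) = -460
P(8) = 2(-460) + 2(-192) - 2(-70) = -1164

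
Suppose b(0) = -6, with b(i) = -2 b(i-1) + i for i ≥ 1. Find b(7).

799

b(1) = -2*(-6) + 1 = 13
b(2) = -2*13 + 2 = -24
b(3) = -2*(-24) + 3 = 51
b(4) = -2*51 + 4 = -98
b(5) = -2*(-98) + 5 = 201
b(6) = -2*201 + 6 = -396
b(7) = -2*(-396) + 7 = 799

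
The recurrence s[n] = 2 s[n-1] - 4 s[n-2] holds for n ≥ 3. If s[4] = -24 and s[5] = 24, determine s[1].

3

Rearranging, s[n-2] = (s[n] - 2 s[n-1]) / -4.
s[3] = (24 - 2(-24)) / -4 = 72/-4 = -18
s[2] = (-24 - 2(-18)) / -4 = 12/-4 = -3
s[1] = (-18 - 2(-3)) / -4 = -12/-4 = 3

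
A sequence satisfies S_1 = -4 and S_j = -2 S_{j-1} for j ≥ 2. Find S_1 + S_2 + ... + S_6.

S_2 = -2*(-4) = 8
S_3 = -2*8 = -16
S_4 = -2*(-16) = 32
S_5 = -2*32 = -64
S_6 = -2*(-64) = 128
Sum = (-4) + 8 + (-16) + 32 + (-64) + 128 = 84

84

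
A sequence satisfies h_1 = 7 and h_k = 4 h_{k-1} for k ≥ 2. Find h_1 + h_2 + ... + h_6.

h_2 = 4·7 = 28
h_3 = 4·28 = 112
h_4 = 4·112 = 448
h_5 = 4·448 = 1792
h_6 = 4·1792 = 7168
Sum = 7 + 28 + 112 + 448 + 1792 + 7168 = 9555

9555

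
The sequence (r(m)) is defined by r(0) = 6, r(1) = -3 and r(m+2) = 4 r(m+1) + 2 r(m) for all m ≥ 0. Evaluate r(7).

r(2) = 4*(-3) + 2*6 = 0
r(3) = 4*0 + 2*(-3) = -6
r(4) = 4*(-6) + 2*0 = -24
r(5) = 4*(-24) + 2*(-6) = -108
r(6) = 4*(-108) + 2*(-24) = -480
r(7) = 4*(-480) + 2*(-108) = -2136

-2136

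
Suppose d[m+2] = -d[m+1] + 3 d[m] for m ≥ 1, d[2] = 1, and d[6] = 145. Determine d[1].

-6

Let d[1] = y.
d[3] = -1 + 3y
d[4] = 4 - 3y
d[5] = -7 + 12y
d[6] = 19 - 21y
So 19 - 21y = 145, giving y = -6.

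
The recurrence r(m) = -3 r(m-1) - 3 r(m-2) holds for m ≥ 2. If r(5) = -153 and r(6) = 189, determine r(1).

Rearranging, r(m-2) = (r(m) + 3 r(m-1)) / -3.
r(4) = (189 + 3·(-153)) / -3 = -270/-3 = 90
r(3) = (-153 + 3·90) / -3 = 117/-3 = -39
r(2) = (90 + 3·(-39)) / -3 = -27/-3 = 9
r(1) = (-39 + 3·9) / -3 = -12/-3 = 4

4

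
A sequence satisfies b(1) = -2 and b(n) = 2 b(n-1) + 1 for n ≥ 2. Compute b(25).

-16777217

The fixed point is 1/(1 - 2) = -1, so b(n) + 1 = 2(b(n-1) + 1).
Hence b(n) = -1·2^{n-1} - 1.
b(25) = -1·2^{24} - 1 = -1·16777216 - 1 = -16777217.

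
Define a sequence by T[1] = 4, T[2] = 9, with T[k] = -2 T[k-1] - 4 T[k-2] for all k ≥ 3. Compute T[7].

T[3] = -2(9) - 4(4) = -34
T[4] = -2(-34) - 4(9) = 32
T[5] = -2(32) - 4(-34) = 72
T[6] = -2(72) - 4(32) = -272
T[7] = -2(-272) - 4(72) = 256

256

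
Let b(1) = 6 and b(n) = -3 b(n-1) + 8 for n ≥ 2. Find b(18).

-516560650

The fixed point is 8/(1 + 3) = 2, so b(n) - 2 = -3(b(n-1) - 2).
Hence b(n) = 4·(-3)^{n-1} + 2.
b(18) = 4·(-3)^{17} + 2 = 4·-129140163 + 2 = -516560650.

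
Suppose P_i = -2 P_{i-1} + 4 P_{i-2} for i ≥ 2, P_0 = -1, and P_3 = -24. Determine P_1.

-4

Let P_1 = y.
P_2 = -4 - 2y
P_3 = 8 + 8y
So 8 + 8y = -24, giving y = -4.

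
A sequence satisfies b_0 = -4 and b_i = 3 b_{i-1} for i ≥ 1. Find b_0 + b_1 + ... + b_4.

-484

b_1 = 3(-4) = -12
b_2 = 3(-12) = -36
b_3 = 3(-36) = -108
b_4 = 3(-108) = -324
Sum = (-4) + (-12) + (-36) + (-108) + (-324) = -484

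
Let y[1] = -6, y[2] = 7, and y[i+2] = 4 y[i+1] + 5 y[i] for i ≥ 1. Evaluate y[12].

y[3] = 4·7 + 5·(-6) = -2
y[4] = 4·(-2) + 5·7 = 27
y[5] = 4·27 + 5·(-2) = 98
y[6] = 4·98 + 5·27 = 527
y[7] = 4·527 + 5·98 = 2598
y[8] = 4·2598 + 5·527 = 13027
y[9] = 4·13027 + 5·2598 = 65098
y[10] = 4·65098 + 5·13027 = 325527
y[11] = 4·325527 + 5·65098 = 1627598
y[12] = 4·1627598 + 5·325527 = 8138027

8138027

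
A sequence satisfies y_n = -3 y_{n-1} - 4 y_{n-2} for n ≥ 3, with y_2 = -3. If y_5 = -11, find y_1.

Let y_1 = x.
y_3 = 9 - 4x
y_4 = -15 + 12x
y_5 = 9 - 20x
So 9 - 20x = -11, giving x = 1.

1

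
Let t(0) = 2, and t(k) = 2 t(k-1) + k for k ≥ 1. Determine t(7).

503

t(1) = 2*2 + 1 = 5
t(2) = 2*5 + 2 = 12
t(3) = 2*12 + 3 = 27
t(4) = 2*27 + 4 = 58
t(5) = 2*58 + 5 = 121
t(6) = 2*121 + 6 = 248
t(7) = 2*248 + 7 = 503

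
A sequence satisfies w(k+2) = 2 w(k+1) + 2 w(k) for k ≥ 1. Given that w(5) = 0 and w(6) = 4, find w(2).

3

Rearranging, w(k-2) = (w(k) - 2 w(k-1)) / 2.
w(4) = (4 - 2*0) / 2 = 4/2 = 2
w(3) = (0 - 2*2) / 2 = -4/2 = -2
w(2) = (2 - 2*(-2)) / 2 = 6/2 = 3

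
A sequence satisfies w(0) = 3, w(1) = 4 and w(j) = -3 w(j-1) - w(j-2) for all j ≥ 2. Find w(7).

1940

w(2) = -3·4 - 3 = -15
w(3) = -3·(-15) - 4 = 41
w(4) = -3·41 - (-15) = -108
w(5) = -3·(-108) - 41 = 283
w(6) = -3·283 - (-108) = -741
w(7) = -3·(-741) - 283 = 1940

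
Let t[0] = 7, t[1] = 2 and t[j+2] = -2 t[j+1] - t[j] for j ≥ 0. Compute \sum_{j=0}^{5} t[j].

t[2] = -2·2 - 7 = -11
t[3] = -2·(-11) - 2 = 20
t[4] = -2·20 - (-11) = -29
t[5] = -2·(-29) - 20 = 38
Sum = 7 + 2 + (-11) + 20 + (-29) + 38 = 27

27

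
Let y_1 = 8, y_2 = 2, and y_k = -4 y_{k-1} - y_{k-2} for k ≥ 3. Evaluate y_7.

y_3 = -4·2 - 8 = -16
y_4 = -4·(-16) - 2 = 62
y_5 = -4·62 - (-16) = -232
y_6 = -4·(-232) - 62 = 866
y_7 = -4·866 - (-232) = -3232

-3232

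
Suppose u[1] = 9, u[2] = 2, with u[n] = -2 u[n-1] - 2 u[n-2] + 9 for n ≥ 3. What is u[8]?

-115

u[3] = -2·2 - 2·9 + 9 = -13
u[4] = -2·(-13) - 2·2 + 9 = 31
u[5] = -2·31 - 2·(-13) + 9 = -27
u[6] = -2·(-27) - 2·31 + 9 = 1
u[7] = -2·1 - 2·(-27) + 9 = 61
u[8] = -2·61 - 2·1 + 9 = -115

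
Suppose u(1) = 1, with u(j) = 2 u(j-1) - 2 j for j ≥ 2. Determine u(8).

u(2) = 2*1 - 4 = -2
u(3) = 2*(-2) - 6 = -10
u(4) = 2*(-10) - 8 = -28
u(5) = 2*(-28) - 10 = -66
u(6) = 2*(-66) - 12 = -144
u(7) = 2*(-144) - 14 = -302
u(8) = 2*(-302) - 16 = -620

-620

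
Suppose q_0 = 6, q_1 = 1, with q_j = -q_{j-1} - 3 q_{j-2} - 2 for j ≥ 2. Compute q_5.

-95

q_2 = -1 - 3(6) - 2 = -21
q_3 = -(-21) - 3(1) - 2 = 16
q_4 = -16 - 3(-21) - 2 = 45
q_5 = -45 - 3(16) - 2 = -95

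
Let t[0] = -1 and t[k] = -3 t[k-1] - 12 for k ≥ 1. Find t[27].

The fixed point is -12/(1 + 3) = -3, so t[k] + 3 = -3(t[k-1] + 3).
Hence t[k] = 2·(-3)^k - 3.
t[27] = 2·(-3)^{27} - 3 = 2·-7625597484987 - 3 = -15251194969977.

-15251194969977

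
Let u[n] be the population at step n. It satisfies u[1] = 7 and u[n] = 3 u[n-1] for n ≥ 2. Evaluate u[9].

u[2] = 3*7 = 21
u[3] = 3*21 = 63
u[4] = 3*63 = 189
u[5] = 3*189 = 567
u[6] = 3*567 = 1701
u[7] = 3*1701 = 5103
u[8] = 3*5103 = 15309
u[9] = 3*15309 = 45927

45927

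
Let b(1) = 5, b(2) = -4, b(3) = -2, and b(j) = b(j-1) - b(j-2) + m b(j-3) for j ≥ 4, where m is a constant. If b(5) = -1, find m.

-5

b(4) = 2 + 5m
b(5) = 4 + m
So 4 + m = -1, giving m = -5.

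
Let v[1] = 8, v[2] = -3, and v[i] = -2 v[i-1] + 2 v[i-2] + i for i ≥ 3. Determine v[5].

v[3] = -2·(-3) + 2·8 + 3 = 25
v[4] = -2·25 + 2·(-3) + 4 = -52
v[5] = -2·(-52) + 2·25 + 5 = 159

159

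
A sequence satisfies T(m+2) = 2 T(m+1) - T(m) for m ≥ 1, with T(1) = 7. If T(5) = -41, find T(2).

-5

Let T(2) = y.
T(3) = -7 + 2y
T(4) = -14 + 3y
T(5) = -21 + 4y
So -21 + 4y = -41, giving y = -5.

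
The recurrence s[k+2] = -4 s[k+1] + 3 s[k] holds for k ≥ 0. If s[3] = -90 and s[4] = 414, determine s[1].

Rearranging, s[k-2] = (s[k] + 4 s[k-1]) / 3.
s[2] = (414 + 4·(-90)) / 3 = 54/3 = 18
s[1] = (-90 + 4·18) / 3 = -18/3 = -6

-6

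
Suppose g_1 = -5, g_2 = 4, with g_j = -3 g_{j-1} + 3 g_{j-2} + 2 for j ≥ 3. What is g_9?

-70225

g_3 = -3*4 + 3*(-5) + 2 = -25
g_4 = -3*(-25) + 3*4 + 2 = 89
g_5 = -3*89 + 3*(-25) + 2 = -340
g_6 = -3*(-340) + 3*89 + 2 = 1289
g_7 = -3*1289 + 3*(-340) + 2 = -4885
g_8 = -3*(-4885) + 3*1289 + 2 = 18524
g_9 = -3*18524 + 3*(-4885) + 2 = -70225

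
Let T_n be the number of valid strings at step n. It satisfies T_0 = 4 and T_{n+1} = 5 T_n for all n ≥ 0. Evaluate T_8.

T_1 = 5(4) = 20
T_2 = 5(20) = 100
T_3 = 5(100) = 500
T_4 = 5(500) = 2500
T_5 = 5(2500) = 12500
T_6 = 5(12500) = 62500
T_7 = 5(62500) = 312500
T_8 = 5(312500) = 1562500

1562500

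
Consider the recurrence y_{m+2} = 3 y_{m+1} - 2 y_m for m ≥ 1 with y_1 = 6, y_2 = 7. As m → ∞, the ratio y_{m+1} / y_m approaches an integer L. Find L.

2

The characteristic equation is r^2 - 3r + 2 = 0, which factors as (r - 2)(r - 1) = 0.
So the roots are 2 and 1. Since |2| > |1| and the coefficient of 2^m is non-zero, the ratio tends to 2.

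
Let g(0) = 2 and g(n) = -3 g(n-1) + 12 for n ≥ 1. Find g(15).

The fixed point is 12/(1 + 3) = 3, so g(n) - 3 = -3(g(n-1) - 3).
Hence g(n) = -1·(-3)^n + 3.
g(15) = -1·(-3)^{15} + 3 = -1·-14348907 + 3 = 14348910.

14348910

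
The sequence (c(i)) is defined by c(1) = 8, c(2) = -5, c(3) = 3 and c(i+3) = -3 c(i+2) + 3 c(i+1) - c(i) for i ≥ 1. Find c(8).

-6344

c(4) = -3·3 + 3·(-5) - 8 = -32
c(5) = -3·(-32) + 3·3 - (-5) = 110
c(6) = -3·110 + 3·(-32) - 3 = -429
c(7) = -3·(-429) + 3·110 - (-32) = 1649
c(8) = -3·1649 + 3·(-429) - 110 = -6344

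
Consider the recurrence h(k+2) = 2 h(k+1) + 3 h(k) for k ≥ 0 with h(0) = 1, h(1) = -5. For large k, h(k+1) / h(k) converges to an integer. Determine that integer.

3

The characteristic equation is r^2 - 2r - 3 = 0, which factors as (r - 3)(r + 1) = 0.
So the roots are 3 and -1. Since |3| > |-1| and the coefficient of 3^k is non-zero, the ratio tends to 3.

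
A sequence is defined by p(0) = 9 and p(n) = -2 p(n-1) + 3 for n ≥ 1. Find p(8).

2049

p(1) = -2(9) + 3 = -15
p(2) = -2(-15) + 3 = 33
p(3) = -2(33) + 3 = -63
p(4) = -2(-63) + 3 = 129
p(5) = -2(129) + 3 = -255
p(6) = -2(-255) + 3 = 513
p(7) = -2(513) + 3 = -1023
p(8) = -2(-1023) + 3 = 2049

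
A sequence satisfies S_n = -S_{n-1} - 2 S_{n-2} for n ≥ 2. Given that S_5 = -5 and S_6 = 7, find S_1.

Rearranging, S_{n-2} = (S_n + S_{n-1}) / -2.
S_4 = (7 + (-5)) / -2 = 2/-2 = -1
S_3 = (-5 + (-1)) / -2 = -6/-2 = 3
S_2 = (-1 + 3) / -2 = 2/-2 = -1
S_1 = (3 + (-1)) / -2 = 2/-2 = -1

-1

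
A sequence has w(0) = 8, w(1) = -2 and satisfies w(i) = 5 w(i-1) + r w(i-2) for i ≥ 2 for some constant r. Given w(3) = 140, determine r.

w(2) = -10 + 8r
w(3) = -50 + 38r
So -50 + 38r = 140, giving r = 5.

5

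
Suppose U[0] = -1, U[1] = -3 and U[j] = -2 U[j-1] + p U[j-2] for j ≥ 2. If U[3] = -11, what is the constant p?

U[2] = 6 - p
U[3] = -12 - p
So -12 - p = -11, giving p = -1.

-1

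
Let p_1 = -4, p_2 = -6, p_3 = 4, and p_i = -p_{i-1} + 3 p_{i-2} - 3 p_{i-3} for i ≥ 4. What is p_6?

p_4 = -4 + 3(-6) - 3(-4) = -10
p_5 = -(-10) + 3(4) - 3(-6) = 40
p_6 = -40 + 3(-10) - 3(4) = -82

-82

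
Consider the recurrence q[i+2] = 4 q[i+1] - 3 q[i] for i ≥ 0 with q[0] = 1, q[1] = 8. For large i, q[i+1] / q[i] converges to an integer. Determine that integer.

3

The characteristic equation is r^2 - 4r + 3 = 0, which factors as (r - 3)(r - 1) = 0.
So the roots are 3 and 1. Since |3| > |1| and the coefficient of 3^i is non-zero, the ratio tends to 3.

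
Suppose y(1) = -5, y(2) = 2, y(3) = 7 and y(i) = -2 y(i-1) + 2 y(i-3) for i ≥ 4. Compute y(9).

140

y(4) = -2*7 + 2*(-5) = -24
y(5) = -2*(-24) + 2*2 = 52
y(6) = -2*52 + 2*7 = -90
y(7) = -2*(-90) + 2*(-24) = 132
y(8) = -2*132 + 2*52 = -160
y(9) = -2*(-160) + 2*(-90) = 140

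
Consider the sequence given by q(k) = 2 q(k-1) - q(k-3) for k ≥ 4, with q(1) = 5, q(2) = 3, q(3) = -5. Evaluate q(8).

-181

q(4) = 2(-5) - 5 = -15
q(5) = 2(-15) - 3 = -33
q(6) = 2(-33) - (-5) = -61
q(7) = 2(-61) - (-15) = -107
q(8) = 2(-107) - (-33) = -181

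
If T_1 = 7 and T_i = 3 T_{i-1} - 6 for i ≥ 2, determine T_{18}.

516560655

The fixed point is -6/(1 - 3) = 3, so T_i - 3 = 3(T_{i-1} - 3).
Hence T_i = 4·3^{i-1} + 3.
T_{18} = 4·3^{17} + 3 = 4·129140163 + 3 = 516560655.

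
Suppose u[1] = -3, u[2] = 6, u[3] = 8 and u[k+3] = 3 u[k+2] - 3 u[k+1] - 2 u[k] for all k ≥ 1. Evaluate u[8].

u[4] = 3·8 - 3·6 - 2·(-3) = 12
u[5] = 3·12 - 3·8 - 2·6 = 0
u[6] = 3·0 - 3·12 - 2·8 = -52
u[7] = 3·(-52) - 3·0 - 2·12 = -180
u[8] = 3·(-180) - 3·(-52) - 2·0 = -384

-384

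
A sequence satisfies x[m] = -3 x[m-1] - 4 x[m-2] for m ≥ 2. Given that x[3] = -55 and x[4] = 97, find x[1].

Rearranging, x[m-2] = (x[m] + 3 x[m-1]) / -4.
x[2] = (97 + 3*(-55)) / -4 = -68/-4 = 17
x[1] = (-55 + 3*17) / -4 = -4/-4 = 1

1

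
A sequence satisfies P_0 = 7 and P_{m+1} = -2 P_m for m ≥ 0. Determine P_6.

448

P_1 = -2·7 = -14
P_2 = -2·(-14) = 28
P_3 = -2·28 = -56
P_4 = -2·(-56) = 112
P_5 = -2·112 = -224
P_6 = -2·(-224) = 448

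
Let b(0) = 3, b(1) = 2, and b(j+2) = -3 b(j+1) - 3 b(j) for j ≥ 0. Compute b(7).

b(2) = -3(2) - 3(3) = -15
b(3) = -3(-15) - 3(2) = 39
b(4) = -3(39) - 3(-15) = -72
b(5) = -3(-72) - 3(39) = 99
b(6) = -3(99) - 3(-72) = -81
b(7) = -3(-81) - 3(99) = -54

-54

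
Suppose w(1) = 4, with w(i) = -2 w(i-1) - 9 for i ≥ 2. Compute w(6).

w(2) = -2*4 - 9 = -17
w(3) = -2*(-17) - 9 = 25
w(4) = -2*25 - 9 = -59
w(5) = -2*(-59) - 9 = 109
w(6) = -2*109 - 9 = -227

-227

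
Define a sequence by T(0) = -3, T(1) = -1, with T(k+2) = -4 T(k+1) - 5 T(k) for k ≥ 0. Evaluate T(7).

-631

T(2) = -4(-1) - 5(-3) = 19
T(3) = -4(19) - 5(-1) = -71
T(4) = -4(-71) - 5(19) = 189
T(5) = -4(189) - 5(-71) = -401
T(6) = -4(-401) - 5(189) = 659
T(7) = -4(659) - 5(-401) = -631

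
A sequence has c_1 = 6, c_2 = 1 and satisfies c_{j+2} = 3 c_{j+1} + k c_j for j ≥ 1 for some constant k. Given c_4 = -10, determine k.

-1

c_3 = 3 + 6k
c_4 = 9 + 19k
So 9 + 19k = -10, giving k = -1.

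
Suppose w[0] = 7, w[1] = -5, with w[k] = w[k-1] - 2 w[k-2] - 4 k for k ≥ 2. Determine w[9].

w[2] = (-5) - 2*7 - 8 = -27
w[3] = (-27) - 2*(-5) - 12 = -29
w[4] = (-29) - 2*(-27) - 16 = 9
w[5] = 9 - 2*(-29) - 20 = 47
w[6] = 47 - 2*9 - 24 = 5
w[7] = 5 - 2*47 - 28 = -117
w[8] = (-117) - 2*5 - 32 = -159
w[9] = (-159) - 2*(-117) - 36 = 39

39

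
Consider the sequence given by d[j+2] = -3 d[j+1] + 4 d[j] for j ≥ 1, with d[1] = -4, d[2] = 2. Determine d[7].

-4918

d[3] = -3·2 + 4·(-4) = -22
d[4] = -3·(-22) + 4·2 = 74
d[5] = -3·74 + 4·(-22) = -310
d[6] = -3·(-310) + 4·74 = 1226
d[7] = -3·1226 + 4·(-310) = -4918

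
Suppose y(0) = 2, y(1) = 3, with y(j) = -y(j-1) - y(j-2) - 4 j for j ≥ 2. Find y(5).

-17

y(2) = -3 - 2 - 8 = -13
y(3) = -(-13) - 3 - 12 = -2
y(4) = -(-2) - (-13) - 16 = -1
y(5) = -(-1) - (-2) - 20 = -17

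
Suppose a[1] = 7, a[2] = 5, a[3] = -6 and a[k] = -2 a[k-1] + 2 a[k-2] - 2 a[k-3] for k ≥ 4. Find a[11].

a[4] = -2·(-6) + 2·5 - 2·7 = 8
a[5] = -2·8 + 2·(-6) - 2·5 = -38
a[6] = -2·(-38) + 2·8 - 2·(-6) = 104
a[7] = -2·104 + 2·(-38) - 2·8 = -300
a[8] = -2·(-300) + 2·104 - 2·(-38) = 884
a[9] = -2·884 + 2·(-300) - 2·104 = -2576
a[10] = -2·(-2576) + 2·884 - 2·(-300) = 7520
a[11] = -2·7520 + 2·(-2576) - 2·884 = -21960

-21960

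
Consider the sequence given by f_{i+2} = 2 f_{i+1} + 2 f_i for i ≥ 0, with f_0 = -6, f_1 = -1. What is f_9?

-13200

f_2 = 2·(-1) + 2·(-6) = -14
f_3 = 2·(-14) + 2·(-1) = -30
f_4 = 2·(-30) + 2·(-14) = -88
f_5 = 2·(-88) + 2·(-30) = -236
f_6 = 2·(-236) + 2·(-88) = -648
f_7 = 2·(-648) + 2·(-236) = -1768
f_8 = 2·(-1768) + 2·(-648) = -4832
f_9 = 2·(-4832) + 2·(-1768) = -13200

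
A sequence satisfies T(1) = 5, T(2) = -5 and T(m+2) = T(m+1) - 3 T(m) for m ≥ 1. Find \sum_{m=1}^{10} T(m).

575

T(3) = (-5) - 3(5) = -20
T(4) = (-20) - 3(-5) = -5
T(5) = (-5) - 3(-20) = 55
T(6) = 55 - 3(-5) = 70
T(7) = 70 - 3(55) = -95
T(8) = (-95) - 3(70) = -305
T(9) = (-305) - 3(-95) = -20
T(10) = (-20) - 3(-305) = 895
Sum = 5 + (-5) + (-20) + (-5) + 55 + 70 + (-95) + (-305) + (-20) + 895 = 575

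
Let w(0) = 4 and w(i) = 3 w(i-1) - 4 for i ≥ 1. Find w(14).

9565940

The fixed point is -4/(1 - 3) = 2, so w(i) - 2 = 3(w(i-1) - 2).
Hence w(i) = 2·3^i + 2.
w(14) = 2·3^{14} + 2 = 2·4782969 + 2 = 9565940.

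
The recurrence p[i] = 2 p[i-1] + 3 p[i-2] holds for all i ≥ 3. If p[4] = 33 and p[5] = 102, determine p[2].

3

Rearranging, p[i-2] = (p[i] - 2 p[i-1]) / 3.
p[3] = (102 - 2*33) / 3 = 36/3 = 12
p[2] = (33 - 2*12) / 3 = 9/3 = 3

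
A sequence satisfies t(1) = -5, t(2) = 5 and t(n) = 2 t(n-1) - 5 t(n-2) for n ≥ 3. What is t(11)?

-16765

t(3) = 2*5 - 5*(-5) = 35
t(4) = 2*35 - 5*5 = 45
t(5) = 2*45 - 5*35 = -85
t(6) = 2*(-85) - 5*45 = -395
t(7) = 2*(-395) - 5*(-85) = -365
t(8) = 2*(-365) - 5*(-395) = 1245
t(9) = 2*1245 - 5*(-365) = 4315
t(10) = 2*4315 - 5*1245 = 2405
t(11) = 2*2405 - 5*4315 = -16765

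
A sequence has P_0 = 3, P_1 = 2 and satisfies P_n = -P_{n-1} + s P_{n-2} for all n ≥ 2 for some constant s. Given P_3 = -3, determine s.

5

P_2 = -2 + 3s
P_3 = 2 - s
So 2 - s = -3, giving s = 5.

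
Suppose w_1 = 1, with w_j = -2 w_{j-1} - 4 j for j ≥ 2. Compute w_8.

-424

w_2 = -2(1) - 8 = -10
w_3 = -2(-10) - 12 = 8
w_4 = -2(8) - 16 = -32
w_5 = -2(-32) - 20 = 44
w_6 = -2(44) - 24 = -112
w_7 = -2(-112) - 28 = 196
w_8 = -2(196) - 32 = -424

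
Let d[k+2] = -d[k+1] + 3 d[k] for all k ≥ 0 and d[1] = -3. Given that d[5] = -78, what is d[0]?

Let d[0] = z.
d[2] = 3 + 3z
d[3] = -12 - 3z
d[4] = 21 + 12z
d[5] = -57 - 21z
So -57 - 21z = -78, giving z = 1.

1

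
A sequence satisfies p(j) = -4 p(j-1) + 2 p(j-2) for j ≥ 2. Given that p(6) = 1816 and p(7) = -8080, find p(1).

Rearranging, p(j-2) = (p(j) + 4 p(j-1)) / 2.
p(5) = (-8080 + 4(1816)) / 2 = -816/2 = -408
p(4) = (1816 + 4(-408)) / 2 = 184/2 = 92
p(3) = (-408 + 4(92)) / 2 = -40/2 = -20
p(2) = (92 + 4(-20)) / 2 = 12/2 = 6
p(1) = (-20 + 4(6)) / 2 = 4/2 = 2

2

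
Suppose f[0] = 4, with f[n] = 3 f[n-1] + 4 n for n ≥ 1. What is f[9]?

137760

f[1] = 3(4) + 4 = 16
f[2] = 3(16) + 8 = 56
f[3] = 3(56) + 12 = 180
f[4] = 3(180) + 16 = 556
f[5] = 3(556) + 20 = 1688
f[6] = 3(1688) + 24 = 5088
f[7] = 3(5088) + 28 = 15292
f[8] = 3(15292) + 32 = 45908
f[9] = 3(45908) + 36 = 137760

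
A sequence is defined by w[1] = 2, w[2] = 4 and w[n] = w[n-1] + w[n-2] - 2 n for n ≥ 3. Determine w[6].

-30

w[3] = 4 + 2 - 6 = 0
w[4] = 0 + 4 - 8 = -4
w[5] = (-4) + 0 - 10 = -14
w[6] = (-14) + (-4) - 12 = -30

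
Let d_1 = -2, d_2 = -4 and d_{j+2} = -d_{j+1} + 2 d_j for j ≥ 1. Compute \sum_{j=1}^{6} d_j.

-30

d_3 = -(-4) + 2(-2) = 0
d_4 = -0 + 2(-4) = -8
d_5 = -(-8) + 2(0) = 8
d_6 = -8 + 2(-8) = -24
Sum = (-2) + (-4) + 0 + (-8) + 8 + (-24) = -30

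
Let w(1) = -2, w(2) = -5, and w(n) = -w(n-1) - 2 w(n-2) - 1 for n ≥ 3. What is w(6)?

15

w(3) = -(-5) - 2*(-2) - 1 = 8
w(4) = -8 - 2*(-5) - 1 = 1
w(5) = -1 - 2*8 - 1 = -18
w(6) = -(-18) - 2*1 - 1 = 15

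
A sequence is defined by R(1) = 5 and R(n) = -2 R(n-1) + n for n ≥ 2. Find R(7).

287

R(2) = -2*5 + 2 = -8
R(3) = -2*(-8) + 3 = 19
R(4) = -2*19 + 4 = -34
R(5) = -2*(-34) + 5 = 73
R(6) = -2*73 + 6 = -140
R(7) = -2*(-140) + 7 = 287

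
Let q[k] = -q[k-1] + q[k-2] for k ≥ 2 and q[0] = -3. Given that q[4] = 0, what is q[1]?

Let q[1] = z.
q[2] = -3 - z
q[3] = 3 + 2z
q[4] = -6 - 3z
So -6 - 3z = 0, giving z = -2.

-2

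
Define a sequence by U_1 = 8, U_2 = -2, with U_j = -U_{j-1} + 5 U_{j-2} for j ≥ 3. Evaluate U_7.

U_3 = -(-2) + 5(8) = 42
U_4 = -42 + 5(-2) = -52
U_5 = -(-52) + 5(42) = 262
U_6 = -262 + 5(-52) = -522
U_7 = -(-522) + 5(262) = 1832

1832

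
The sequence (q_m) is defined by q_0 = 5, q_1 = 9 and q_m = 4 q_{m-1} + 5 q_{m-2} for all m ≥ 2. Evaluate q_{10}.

22786461

q_2 = 4(9) + 5(5) = 61
q_3 = 4(61) + 5(9) = 289
q_4 = 4(289) + 5(61) = 1461
q_5 = 4(1461) + 5(289) = 7289
q_6 = 4(7289) + 5(1461) = 36461
q_7 = 4(36461) + 5(7289) = 182289
q_8 = 4(182289) + 5(36461) = 911461
q_9 = 4(911461) + 5(182289) = 4557289
q_{10} = 4(4557289) + 5(911461) = 22786461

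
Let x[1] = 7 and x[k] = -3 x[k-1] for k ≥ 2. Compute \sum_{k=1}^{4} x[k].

x[2] = -3*7 = -21
x[3] = -3*(-21) = 63
x[4] = -3*63 = -189
Sum = 7 + (-21) + 63 + (-189) = -140

-140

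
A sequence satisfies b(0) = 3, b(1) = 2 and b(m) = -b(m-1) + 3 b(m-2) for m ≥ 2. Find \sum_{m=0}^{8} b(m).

372

b(2) = -2 + 3(3) = 7
b(3) = -7 + 3(2) = -1
b(4) = -(-1) + 3(7) = 22
b(5) = -22 + 3(-1) = -25
b(6) = -(-25) + 3(22) = 91
b(7) = -91 + 3(-25) = -166
b(8) = -(-166) + 3(91) = 439
Sum = 3 + 2 + 7 + (-1) + 22 + (-25) + 91 + (-166) + 439 = 372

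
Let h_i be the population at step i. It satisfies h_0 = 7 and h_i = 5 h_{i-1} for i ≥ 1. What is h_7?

h_1 = 5*7 = 35
h_2 = 5*35 = 175
h_3 = 5*175 = 875
h_4 = 5*875 = 4375
h_5 = 5*4375 = 21875
h_6 = 5*21875 = 109375
h_7 = 5*109375 = 546875

546875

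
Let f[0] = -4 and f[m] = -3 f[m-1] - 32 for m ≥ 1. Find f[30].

The fixed point is -32/(1 + 3) = -8, so f[m] + 8 = -3(f[m-1] + 8).
Hence f[m] = 4·(-3)^m - 8.
f[30] = 4·(-3)^{30} - 8 = 4·205891132094649 - 8 = 823564528378588.

823564528378588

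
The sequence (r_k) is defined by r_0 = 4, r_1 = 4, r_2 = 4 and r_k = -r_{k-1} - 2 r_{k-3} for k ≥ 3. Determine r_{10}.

228

r_3 = -4 - 2*4 = -12
r_4 = -(-12) - 2*4 = 4
r_5 = -4 - 2*4 = -12
r_6 = -(-12) - 2*(-12) = 36
r_7 = -36 - 2*4 = -44
r_8 = -(-44) - 2*(-12) = 68
r_9 = -68 - 2*36 = -140
r_{10} = -(-140) - 2*(-44) = 228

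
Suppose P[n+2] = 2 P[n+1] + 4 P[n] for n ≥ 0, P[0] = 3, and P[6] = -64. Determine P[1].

Let P[1] = y.
P[2] = 12 + 2y
P[3] = 24 + 8y
P[4] = 96 + 24y
P[5] = 288 + 80y
P[6] = 960 + 256y
So 960 + 256y = -64, giving y = -4.

-4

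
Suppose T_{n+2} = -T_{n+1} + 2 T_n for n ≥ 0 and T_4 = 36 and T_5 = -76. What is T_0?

1

Rearranging, T_{n-2} = (T_n + T_{n-1}) / 2.
T_3 = (-76 + 36) / 2 = -40/2 = -20
T_2 = (36 + (-20)) / 2 = 16/2 = 8
T_1 = (-20 + 8) / 2 = -12/2 = -6
T_0 = (8 + (-6)) / 2 = 2/2 = 1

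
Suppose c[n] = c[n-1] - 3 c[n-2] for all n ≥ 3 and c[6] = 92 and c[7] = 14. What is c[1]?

Rearranging, c[n-2] = (c[n] - c[n-1]) / -3.
c[5] = (14 - 92) / -3 = -78/-3 = 26
c[4] = (92 - 26) / -3 = 66/-3 = -22
c[3] = (26 - (-22)) / -3 = 48/-3 = -16
c[2] = (-22 - (-16)) / -3 = -6/-3 = 2
c[1] = (-16 - 2) / -3 = -18/-3 = 6

6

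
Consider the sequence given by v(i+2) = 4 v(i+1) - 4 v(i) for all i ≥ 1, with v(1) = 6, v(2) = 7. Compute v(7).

v(3) = 4*7 - 4*6 = 4
v(4) = 4*4 - 4*7 = -12
v(5) = 4*(-12) - 4*4 = -64
v(6) = 4*(-64) - 4*(-12) = -208
v(7) = 4*(-208) - 4*(-64) = -576

-576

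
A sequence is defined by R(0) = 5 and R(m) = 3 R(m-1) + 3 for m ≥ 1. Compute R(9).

R(1) = 3·5 + 3 = 18
R(2) = 3·18 + 3 = 57
R(3) = 3·57 + 3 = 174
R(4) = 3·174 + 3 = 525
R(5) = 3·525 + 3 = 1578
R(6) = 3·1578 + 3 = 4737
R(7) = 3·4737 + 3 = 14214
R(8) = 3·14214 + 3 = 42645
R(9) = 3·42645 + 3 = 127938

127938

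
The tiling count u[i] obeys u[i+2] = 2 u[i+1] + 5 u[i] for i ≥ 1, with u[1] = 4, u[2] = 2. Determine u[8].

9218

u[3] = 2·2 + 5·4 = 24
u[4] = 2·24 + 5·2 = 58
u[5] = 2·58 + 5·24 = 236
u[6] = 2·236 + 5·58 = 762
u[7] = 2·762 + 5·236 = 2704
u[8] = 2·2704 + 5·762 = 9218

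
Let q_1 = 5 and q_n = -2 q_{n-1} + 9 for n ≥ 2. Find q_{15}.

32771

The fixed point is 9/(1 + 2) = 3, so q_n - 3 = -2(q_{n-1} - 3).
Hence q_n = 2·(-2)^{n-1} + 3.
q_{15} = 2·(-2)^{14} + 3 = 2·16384 + 3 = 32771.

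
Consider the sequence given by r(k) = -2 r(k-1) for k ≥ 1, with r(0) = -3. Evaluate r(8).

r(1) = -2*(-3) = 6
r(2) = -2*6 = -12
r(3) = -2*(-12) = 24
r(4) = -2*24 = -48
r(5) = -2*(-48) = 96
r(6) = -2*96 = -192
r(7) = -2*(-192) = 384
r(8) = -2*384 = -768

-768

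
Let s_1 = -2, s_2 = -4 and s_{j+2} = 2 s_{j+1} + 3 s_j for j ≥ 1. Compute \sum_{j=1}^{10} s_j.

s_3 = 2*(-4) + 3*(-2) = -14
s_4 = 2*(-14) + 3*(-4) = -40
s_5 = 2*(-40) + 3*(-14) = -122
s_6 = 2*(-122) + 3*(-40) = -364
s_7 = 2*(-364) + 3*(-122) = -1094
s_8 = 2*(-1094) + 3*(-364) = -3280
s_9 = 2*(-3280) + 3*(-1094) = -9842
s_{10} = 2*(-9842) + 3*(-3280) = -29524
Sum = (-2) + (-4) + (-14) + (-40) + (-122) + (-364) + (-1094) + (-3280) + (-9842) + (-29524) = -44286

-44286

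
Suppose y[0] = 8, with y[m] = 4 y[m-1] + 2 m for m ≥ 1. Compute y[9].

y[1] = 4*8 + 2 = 34
y[2] = 4*34 + 4 = 140
y[3] = 4*140 + 6 = 566
y[4] = 4*566 + 8 = 2272
y[5] = 4*2272 + 10 = 9098
y[6] = 4*9098 + 12 = 36404
y[7] = 4*36404 + 14 = 145630
y[8] = 4*145630 + 16 = 582536
y[9] = 4*582536 + 18 = 2330162

2330162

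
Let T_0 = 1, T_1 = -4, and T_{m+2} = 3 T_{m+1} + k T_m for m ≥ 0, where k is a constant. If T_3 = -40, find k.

4

T_2 = -12 + k
T_3 = -36 - k
So -36 - k = -40, giving k = 4.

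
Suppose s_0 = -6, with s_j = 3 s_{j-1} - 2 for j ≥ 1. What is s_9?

s_1 = 3(-6) - 2 = -20
s_2 = 3(-20) - 2 = -62
s_3 = 3(-62) - 2 = -188
s_4 = 3(-188) - 2 = -566
s_5 = 3(-566) - 2 = -1700
s_6 = 3(-1700) - 2 = -5102
s_7 = 3(-5102) - 2 = -15308
s_8 = 3(-15308) - 2 = -45926
s_9 = 3(-45926) - 2 = -137780

-137780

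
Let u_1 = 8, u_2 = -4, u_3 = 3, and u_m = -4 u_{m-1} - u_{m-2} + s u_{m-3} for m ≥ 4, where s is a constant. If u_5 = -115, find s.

4

u_4 = -8 + 8s
u_5 = 29 - 36s
So 29 - 36s = -115, giving s = 4.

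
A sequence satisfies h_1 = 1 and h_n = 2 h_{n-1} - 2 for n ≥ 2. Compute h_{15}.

The fixed point is -2/(1 - 2) = 2, so h_n - 2 = 2(h_{n-1} - 2).
Hence h_n = -1·2^{n-1} + 2.
h_{15} = -1·2^{14} + 2 = -1·16384 + 2 = -16382.

-16382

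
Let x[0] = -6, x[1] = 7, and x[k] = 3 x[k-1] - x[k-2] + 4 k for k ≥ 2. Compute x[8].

x[2] = 3(7) - (-6) + 8 = 35
x[3] = 3(35) - 7 + 12 = 110
x[4] = 3(110) - 35 + 16 = 311
x[5] = 3(311) - 110 + 20 = 843
x[6] = 3(843) - 311 + 24 = 2242
x[7] = 3(2242) - 843 + 28 = 5911
x[8] = 3(5911) - 2242 + 32 = 15523

15523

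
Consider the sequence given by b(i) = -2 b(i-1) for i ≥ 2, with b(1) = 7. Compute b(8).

-896

b(2) = -2*7 = -14
b(3) = -2*(-14) = 28
b(4) = -2*28 = -56
b(5) = -2*(-56) = 112
b(6) = -2*112 = -224
b(7) = -2*(-224) = 448
b(8) = -2*448 = -896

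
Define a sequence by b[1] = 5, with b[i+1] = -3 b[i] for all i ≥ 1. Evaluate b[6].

-1215

b[2] = -3*5 = -15
b[3] = -3*(-15) = 45
b[4] = -3*45 = -135
b[5] = -3*(-135) = 405
b[6] = -3*405 = -1215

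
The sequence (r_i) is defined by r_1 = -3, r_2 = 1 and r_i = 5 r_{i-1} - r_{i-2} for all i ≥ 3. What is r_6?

r_3 = 5*1 - (-3) = 8
r_4 = 5*8 - 1 = 39
r_5 = 5*39 - 8 = 187
r_6 = 5*187 - 39 = 896

896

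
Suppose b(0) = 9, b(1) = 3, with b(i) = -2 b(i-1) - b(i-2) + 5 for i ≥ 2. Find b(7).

60

b(2) = -2·3 - 9 + 5 = -10
b(3) = -2·(-10) - 3 + 5 = 22
b(4) = -2·22 - (-10) + 5 = -29
b(5) = -2·(-29) - 22 + 5 = 41
b(6) = -2·41 - (-29) + 5 = -48
b(7) = -2·(-48) - 41 + 5 = 60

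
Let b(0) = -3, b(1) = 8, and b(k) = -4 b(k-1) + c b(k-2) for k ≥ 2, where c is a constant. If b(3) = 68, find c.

b(2) = -32 - 3c
b(3) = 128 + 20c
So 128 + 20c = 68, giving c = -3.

-3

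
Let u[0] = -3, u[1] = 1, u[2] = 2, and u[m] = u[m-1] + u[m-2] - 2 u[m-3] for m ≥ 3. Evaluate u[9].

u[3] = 2 + 1 - 2(-3) = 9
u[4] = 9 + 2 - 2(1) = 9
u[5] = 9 + 9 - 2(2) = 14
u[6] = 14 + 9 - 2(9) = 5
u[7] = 5 + 14 - 2(9) = 1
u[8] = 1 + 5 - 2(14) = -22
u[9] = (-22) + 1 - 2(5) = -31

-31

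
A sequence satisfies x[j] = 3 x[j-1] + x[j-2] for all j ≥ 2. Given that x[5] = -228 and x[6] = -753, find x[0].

Rearranging, x[j-2] = x[j] - 3 x[j-1].
x[4] = -753 - 3(-228) = -69
x[3] = -228 - 3(-69) = -21
x[2] = -69 - 3(-21) = -6
x[1] = -21 - 3(-6) = -3
x[0] = -6 - 3(-3) = 3

3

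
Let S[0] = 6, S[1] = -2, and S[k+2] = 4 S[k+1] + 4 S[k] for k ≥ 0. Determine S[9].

S[2] = 4(-2) + 4(6) = 16
S[3] = 4(16) + 4(-2) = 56
S[4] = 4(56) + 4(16) = 288
S[5] = 4(288) + 4(56) = 1376
S[6] = 4(1376) + 4(288) = 6656
S[7] = 4(6656) + 4(1376) = 32128
S[8] = 4(32128) + 4(6656) = 155136
S[9] = 4(155136) + 4(32128) = 749056

749056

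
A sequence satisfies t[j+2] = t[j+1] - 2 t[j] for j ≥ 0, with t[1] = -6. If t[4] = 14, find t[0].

-2

Let t[0] = v.
t[2] = -6 - 2v
t[3] = 6 - 2v
t[4] = 18 + 2v
So 18 + 2v = 14, giving v = -2.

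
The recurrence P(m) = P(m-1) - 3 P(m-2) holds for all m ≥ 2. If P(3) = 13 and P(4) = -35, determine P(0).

Rearranging, P(m-2) = (P(m) - P(m-1)) / -3.
P(2) = (-35 - 13) / -3 = -48/-3 = 16
P(1) = (13 - 16) / -3 = -3/-3 = 1
P(0) = (16 - 1) / -3 = 15/-3 = -5

-5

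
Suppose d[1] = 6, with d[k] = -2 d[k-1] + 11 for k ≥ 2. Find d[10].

d[2] = -2*6 + 11 = -1
d[3] = -2*(-1) + 11 = 13
d[4] = -2*13 + 11 = -15
d[5] = -2*(-15) + 11 = 41
d[6] = -2*41 + 11 = -71
d[7] = -2*(-71) + 11 = 153
d[8] = -2*153 + 11 = -295
d[9] = -2*(-295) + 11 = 601
d[10] = -2*601 + 11 = -1191

-1191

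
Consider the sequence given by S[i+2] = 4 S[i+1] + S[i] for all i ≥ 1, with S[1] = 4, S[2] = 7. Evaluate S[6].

S[3] = 4(7) + 4 = 32
S[4] = 4(32) + 7 = 135
S[5] = 4(135) + 32 = 572
S[6] = 4(572) + 135 = 2423

2423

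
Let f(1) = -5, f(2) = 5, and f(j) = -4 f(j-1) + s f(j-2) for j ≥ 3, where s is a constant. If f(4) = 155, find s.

f(3) = -20 - 5s
f(4) = 80 + 25s
So 80 + 25s = 155, giving s = 3.

3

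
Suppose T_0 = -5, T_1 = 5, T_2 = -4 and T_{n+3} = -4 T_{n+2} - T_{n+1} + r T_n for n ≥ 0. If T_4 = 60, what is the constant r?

4

T_3 = 11 - 5r
T_4 = -40 + 25r
So -40 + 25r = 60, giving r = 4.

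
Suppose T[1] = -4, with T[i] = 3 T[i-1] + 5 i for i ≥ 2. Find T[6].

528

T[2] = 3*(-4) + 10 = -2
T[3] = 3*(-2) + 15 = 9
T[4] = 3*9 + 20 = 47
T[5] = 3*47 + 25 = 166
T[6] = 3*166 + 30 = 528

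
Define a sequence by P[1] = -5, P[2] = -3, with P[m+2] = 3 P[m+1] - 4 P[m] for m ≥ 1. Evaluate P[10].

-2115

P[3] = 3·(-3) - 4·(-5) = 11
P[4] = 3·11 - 4·(-3) = 45
P[5] = 3·45 - 4·11 = 91
P[6] = 3·91 - 4·45 = 93
P[7] = 3·93 - 4·91 = -85
P[8] = 3·(-85) - 4·93 = -627
P[9] = 3·(-627) - 4·(-85) = -1541
P[10] = 3·(-1541) - 4·(-627) = -2115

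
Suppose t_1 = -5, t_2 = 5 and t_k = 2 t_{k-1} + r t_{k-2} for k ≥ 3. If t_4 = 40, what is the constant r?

-4

t_3 = 10 - 5r
t_4 = 20 - 5r
So 20 - 5r = 40, giving r = -4.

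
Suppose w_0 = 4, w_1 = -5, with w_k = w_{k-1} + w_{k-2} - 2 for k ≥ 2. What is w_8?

w_2 = (-5) + 4 - 2 = -3
w_3 = (-3) + (-5) - 2 = -10
w_4 = (-10) + (-3) - 2 = -15
w_5 = (-15) + (-10) - 2 = -27
w_6 = (-27) + (-15) - 2 = -44
w_7 = (-44) + (-27) - 2 = -73
w_8 = (-73) + (-44) - 2 = -119

-119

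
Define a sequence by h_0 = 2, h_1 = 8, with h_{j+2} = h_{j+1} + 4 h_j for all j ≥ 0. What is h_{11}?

84144

h_2 = 8 + 4·2 = 16
h_3 = 16 + 4·8 = 48
h_4 = 48 + 4·16 = 112
h_5 = 112 + 4·48 = 304
h_6 = 304 + 4·112 = 752
h_7 = 752 + 4·304 = 1968
h_8 = 1968 + 4·752 = 4976
h_9 = 4976 + 4·1968 = 12848
h_{10} = 12848 + 4·4976 = 32752
h_{11} = 32752 + 4·12848 = 84144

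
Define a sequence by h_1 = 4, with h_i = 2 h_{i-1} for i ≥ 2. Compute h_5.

h_2 = 2(4) = 8
h_3 = 2(8) = 16
h_4 = 2(16) = 32
h_5 = 2(32) = 64

64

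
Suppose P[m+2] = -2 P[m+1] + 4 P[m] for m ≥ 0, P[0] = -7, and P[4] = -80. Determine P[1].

Let P[1] = z.
P[2] = -28 - 2z
P[3] = 56 + 8z
P[4] = -224 - 24z
So -224 - 24z = -80, giving z = -6.

-6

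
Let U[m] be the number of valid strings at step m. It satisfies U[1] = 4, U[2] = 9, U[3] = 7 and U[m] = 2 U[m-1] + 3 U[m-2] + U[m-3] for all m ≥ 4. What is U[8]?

3604

U[4] = 2(7) + 3(9) + 4 = 45
U[5] = 2(45) + 3(7) + 9 = 120
U[6] = 2(120) + 3(45) + 7 = 382
U[7] = 2(382) + 3(120) + 45 = 1169
U[8] = 2(1169) + 3(382) + 120 = 3604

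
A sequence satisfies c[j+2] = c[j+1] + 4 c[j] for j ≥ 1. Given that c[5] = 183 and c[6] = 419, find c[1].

Rearranging, c[j-2] = (c[j] - c[j-1]) / 4.
c[4] = (419 - 183) / 4 = 236/4 = 59
c[3] = (183 - 59) / 4 = 124/4 = 31
c[2] = (59 - 31) / 4 = 28/4 = 7
c[1] = (31 - 7) / 4 = 24/4 = 6

6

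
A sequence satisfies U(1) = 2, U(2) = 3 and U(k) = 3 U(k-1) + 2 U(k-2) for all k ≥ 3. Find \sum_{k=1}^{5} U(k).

224

U(3) = 3·3 + 2·2 = 13
U(4) = 3·13 + 2·3 = 45
U(5) = 3·45 + 2·13 = 161
Sum = 2 + 3 + 13 + 45 + 161 = 224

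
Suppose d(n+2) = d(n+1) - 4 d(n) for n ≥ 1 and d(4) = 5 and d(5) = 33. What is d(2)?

Rearranging, d(n-2) = (d(n) - d(n-1)) / -4.
d(3) = (33 - 5) / -4 = 28/-4 = -7
d(2) = (5 - (-7)) / -4 = 12/-4 = -3

-3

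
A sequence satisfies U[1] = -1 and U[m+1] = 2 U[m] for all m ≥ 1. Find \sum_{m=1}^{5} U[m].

U[2] = 2·(-1) = -2
U[3] = 2·(-2) = -4
U[4] = 2·(-4) = -8
U[5] = 2·(-8) = -16
Sum = (-1) + (-2) + (-4) + (-8) + (-16) = -31

-31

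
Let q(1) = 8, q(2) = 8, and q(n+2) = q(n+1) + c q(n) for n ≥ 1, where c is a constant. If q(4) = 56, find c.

q(3) = 8 + 8c
q(4) = 8 + 16c
So 8 + 16c = 56, giving c = 3.

3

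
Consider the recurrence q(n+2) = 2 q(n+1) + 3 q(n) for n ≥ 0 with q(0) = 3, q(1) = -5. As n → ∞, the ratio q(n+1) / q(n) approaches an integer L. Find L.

The characteristic equation is r^2 - 2r - 3 = 0, which factors as (r - 3)(r + 1) = 0.
So the roots are 3 and -1. Since |3| > |-1| and the coefficient of 3^n is non-zero, the ratio tends to 3.

3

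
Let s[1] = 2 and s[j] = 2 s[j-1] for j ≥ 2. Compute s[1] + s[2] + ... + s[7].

s[2] = 2(2) = 4
s[3] = 2(4) = 8
s[4] = 2(8) = 16
s[5] = 2(16) = 32
s[6] = 2(32) = 64
s[7] = 2(64) = 128
Sum = 2 + 4 + 8 + 16 + 32 + 64 + 128 = 254

254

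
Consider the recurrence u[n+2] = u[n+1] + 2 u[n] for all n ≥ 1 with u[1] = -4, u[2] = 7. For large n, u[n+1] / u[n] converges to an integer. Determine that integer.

The characteristic equation is r^2 - r - 2 = 0, which factors as (r - 2)(r + 1) = 0.
So the roots are 2 and -1. Since |2| > |-1| and the coefficient of 2^n is non-zero, the ratio tends to 2.

2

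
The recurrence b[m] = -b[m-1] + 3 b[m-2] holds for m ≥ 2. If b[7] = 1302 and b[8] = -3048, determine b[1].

Rearranging, b[m-2] = (b[m] + b[m-1]) / 3.
b[6] = (-3048 + 1302) / 3 = -1746/3 = -582
b[5] = (1302 + (-582)) / 3 = 720/3 = 240
b[4] = (-582 + 240) / 3 = -342/3 = -114
b[3] = (240 + (-114)) / 3 = 126/3 = 42
b[2] = (-114 + 42) / 3 = -72/3 = -24
b[1] = (42 + (-24)) / 3 = 18/3 = 6

6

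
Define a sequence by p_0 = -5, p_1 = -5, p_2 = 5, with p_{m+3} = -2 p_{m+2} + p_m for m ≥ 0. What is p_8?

p_3 = -2*5 + (-5) = -15
p_4 = -2*(-15) + (-5) = 25
p_5 = -2*25 + 5 = -45
p_6 = -2*(-45) + (-15) = 75
p_7 = -2*75 + 25 = -125
p_8 = -2*(-125) + (-45) = 205

205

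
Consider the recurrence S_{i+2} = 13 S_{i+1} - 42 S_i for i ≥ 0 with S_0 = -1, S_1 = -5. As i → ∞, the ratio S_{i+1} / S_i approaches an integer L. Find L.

The characteristic equation is r^2 - 13r + 42 = 0, which factors as (r - 7)(r - 6) = 0.
So the roots are 7 and 6. Since |7| > |6| and the coefficient of 7^i is non-zero, the ratio tends to 7.

7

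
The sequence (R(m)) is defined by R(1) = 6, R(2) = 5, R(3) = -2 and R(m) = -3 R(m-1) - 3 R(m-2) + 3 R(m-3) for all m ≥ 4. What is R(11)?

R(4) = -3(-2) - 3(5) + 3(6) = 9
R(5) = -3(9) - 3(-2) + 3(5) = -6
R(6) = -3(-6) - 3(9) + 3(-2) = -15
R(7) = -3(-15) - 3(-6) + 3(9) = 90
R(8) = -3(90) - 3(-15) + 3(-6) = -243
R(9) = -3(-243) - 3(90) + 3(-15) = 414
R(10) = -3(414) - 3(-243) + 3(90) = -243
R(11) = -3(-243) - 3(414) + 3(-243) = -1242

-1242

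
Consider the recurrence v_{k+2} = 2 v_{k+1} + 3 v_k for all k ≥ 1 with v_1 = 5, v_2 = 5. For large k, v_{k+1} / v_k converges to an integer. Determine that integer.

The characteristic equation is r^2 - 2r - 3 = 0, which factors as (r - 3)(r + 1) = 0.
So the roots are 3 and -1. Since |3| > |-1| and the coefficient of 3^k is non-zero, the ratio tends to 3.

3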